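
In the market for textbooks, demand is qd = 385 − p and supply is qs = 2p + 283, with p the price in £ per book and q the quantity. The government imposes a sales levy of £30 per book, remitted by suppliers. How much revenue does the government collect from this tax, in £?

Tax revenue = £9930.

Without the tax, 385 − p = 2p + 283 gives 3p = 102, so p* = £34 and q* = 351.
With the tax collected from suppliers, supply shifts: qs = 2(p − 30) + 283.
Solving gives q = 331 with consumers paying £54 and suppliers receiving £24 (the £30 wedge).
Revenue = t · Q = 30 · 331 = £9930.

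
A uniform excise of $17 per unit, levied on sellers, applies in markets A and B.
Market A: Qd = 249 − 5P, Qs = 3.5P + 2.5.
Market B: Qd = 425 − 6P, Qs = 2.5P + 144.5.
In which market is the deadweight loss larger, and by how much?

Market A, by $42.5.

Market A: pre-tax P* = $29, Q* = 104; post-tax Q = 69; deadweight loss = $297.5.
Market B: pre-tax P* = $33, Q* = 227; post-tax Q = 197; deadweight loss = $255.
Difference: $297.5 vs $255 → market A is larger by $42.5.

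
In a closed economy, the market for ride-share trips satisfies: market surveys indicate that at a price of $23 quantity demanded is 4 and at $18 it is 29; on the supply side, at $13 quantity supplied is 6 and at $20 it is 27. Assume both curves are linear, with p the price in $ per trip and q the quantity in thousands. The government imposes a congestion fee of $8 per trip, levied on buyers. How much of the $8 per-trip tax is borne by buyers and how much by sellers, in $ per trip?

Demand slope: (29 − 4)/(18 − 23) = -5, so qd = 119 − 5p.
Supply slope: (27 − 6)/(20 − 13) = 3, so qs = 3p − 33.
Before the tax: set 119 − 5p = 3p − 33 → p* = $19, q* = 24.
With the tax collected from buyers, demand (in seller-price terms) shifts: qd = 119 − 5(p + 8).
Solving gives q = 9 with buyers paying $22 and sellers receiving $14 (the $8 wedge).
Burden on buyers: $3; on sellers: $5. (They sum to $8.)

Buyers bear $3 per trip; sellers bear $5 per trip.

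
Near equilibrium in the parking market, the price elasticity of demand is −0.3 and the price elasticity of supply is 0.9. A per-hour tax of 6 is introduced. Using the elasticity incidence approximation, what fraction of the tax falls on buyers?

Incidence ratio: buyers' share ≈ εs / (εs + |εd|) = 0.9 / (0.9 + 0.3) = 0.75.
Supply is the more elastic side, so buyers bear the larger share.

Buyers' share ≈ 0.75.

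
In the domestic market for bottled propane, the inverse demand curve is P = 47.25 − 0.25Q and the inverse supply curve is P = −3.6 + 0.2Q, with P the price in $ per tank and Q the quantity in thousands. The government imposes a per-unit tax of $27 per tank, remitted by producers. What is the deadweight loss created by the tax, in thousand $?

Inverting to Q(P) form: Qd = 189 − 4P; Qs = 5P + 18.
Without the tax, 189 − 4P = 5P + 18 gives 9P = 171, so P* = $19 and Q* = 113.
With the tax collected from producers, supply shifts: Qs = 5(P − 27) + 18.
Solving gives Q = 53 with buyers paying $34 and producers receiving $7 (the $27 wedge).
Quantity falls by |ΔQ| = |113 − 53| = 60.
DWL = ½ · t · |ΔQ| = ½ · 27 · 60 = $810.

Deadweight loss = $810 thousand.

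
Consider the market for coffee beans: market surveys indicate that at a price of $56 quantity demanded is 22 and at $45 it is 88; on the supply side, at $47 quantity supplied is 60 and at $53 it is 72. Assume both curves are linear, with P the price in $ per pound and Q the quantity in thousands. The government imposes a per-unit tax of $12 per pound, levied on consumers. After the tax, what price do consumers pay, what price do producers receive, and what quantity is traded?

Demand slope: (88 − 22)/(45 − 56) = -6, so Qd = 358 − 6P.
Supply slope: (72 − 60)/(53 − 47) = 2, so Qs = 2P − 34.
Without the tax, 358 − 6P = 2P − 34 gives 8P = 392, so P* = $49 and Q* = 64.
With the tax collected from consumers, demand (in seller-price terms) shifts: Qd = 358 − 6(P + 12).
Solving gives Q = 46 with consumers paying $52 and producers receiving $40 (the $12 wedge).

Consumers pay $52; producers receive $40; quantity = 46.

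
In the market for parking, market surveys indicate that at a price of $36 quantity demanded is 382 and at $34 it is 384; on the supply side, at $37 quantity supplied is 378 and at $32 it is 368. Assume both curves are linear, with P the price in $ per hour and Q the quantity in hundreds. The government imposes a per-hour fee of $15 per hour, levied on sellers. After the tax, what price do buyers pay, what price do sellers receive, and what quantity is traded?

Buyers pay $48; sellers receive $33; quantity = 370.

Demand slope: (384 − 382)/(34 − 36) = -1, so Qd = 418 − P.
Supply slope: (368 − 378)/(32 − 37) = 2, so Qs = 2P + 304.
Without the tax, 418 − P = 2P + 304 gives 3P = 114, so P* = $38 and Q* = 380.
With the tax collected from sellers, supply shifts: Qs = 2(P − 15) + 304.
New equilibrium: buyers pay $48, sellers receive $33, Q = 370. (Wedge: Pb − Ps = 15.)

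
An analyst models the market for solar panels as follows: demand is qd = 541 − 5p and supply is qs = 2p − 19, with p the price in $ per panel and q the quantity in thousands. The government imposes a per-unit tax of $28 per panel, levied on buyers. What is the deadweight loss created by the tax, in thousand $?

Without the tax, 541 − 5p = 2p − 19 gives 7p = 560, so p* = $80 and q* = 141.
With the tax collected from buyers, demand (in seller-price terms) shifts: qd = 541 − 5(p + 28).
Solving gives q = 101 with buyers paying $88 and sellers receiving $60 (the $28 wedge).
Quantity falls by |ΔQ| = |141 − 101| = 40.
DWL = ½ · t · |ΔQ| = ½ · 28 · 40 = $560.

Deadweight loss = $560 thousand.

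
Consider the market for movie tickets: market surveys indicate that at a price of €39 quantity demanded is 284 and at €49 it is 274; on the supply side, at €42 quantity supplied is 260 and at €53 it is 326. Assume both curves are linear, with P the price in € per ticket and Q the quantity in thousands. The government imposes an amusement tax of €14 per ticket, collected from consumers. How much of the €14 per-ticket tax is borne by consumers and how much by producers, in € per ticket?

Consumers bear €12 per ticket; producers bear €2 per ticket.

Demand slope: (274 − 284)/(49 − 39) = -1, so Qd = 323 − P.
Supply slope: (326 − 260)/(53 − 42) = 6, so Qs = 6P + 8.
Before the tax: set 323 − P = 6P + 8 → P* = €45, Q* = 278.
With the tax collected from consumers, demand (in seller-price terms) shifts: Qd = 323 − (P + 14).
New equilibrium: consumers pay €57, producers receive €43, Q = 266. (Wedge: Pb − Ps = 14.)
Burden on consumers: €12; on producers: €2. (They sum to €14.)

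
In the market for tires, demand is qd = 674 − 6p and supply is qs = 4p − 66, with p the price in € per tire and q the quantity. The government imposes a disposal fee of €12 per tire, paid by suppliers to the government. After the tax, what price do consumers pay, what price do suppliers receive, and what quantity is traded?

Before the tax: set 674 − 6p = 4p − 66 → p* = €74, q* = 230.
With the tax collected from suppliers, supply shifts: qs = 4(p − 12) − 66.
New equilibrium: consumers pay €78.8, suppliers receive €66.8, q = 201.2. (Wedge: pb − ps = 12.)
The less price-elastic side of the market bears the larger share of a per-unit tax.

Consumers pay €78.8; suppliers receive €66.8; quantity = 201.2.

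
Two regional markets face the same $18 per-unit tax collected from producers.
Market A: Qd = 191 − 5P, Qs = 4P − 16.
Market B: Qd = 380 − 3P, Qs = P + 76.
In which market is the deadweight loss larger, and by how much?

Market A: pre-tax P* = $23, Q* = 76; post-tax Q = 36; deadweight loss = $360.
Market B: pre-tax P* = $76, Q* = 152; post-tax Q = 138.5; deadweight loss = $121.5.
Difference: $360 vs $121.5 → market A is larger by $238.5.

Market A, by $238.5.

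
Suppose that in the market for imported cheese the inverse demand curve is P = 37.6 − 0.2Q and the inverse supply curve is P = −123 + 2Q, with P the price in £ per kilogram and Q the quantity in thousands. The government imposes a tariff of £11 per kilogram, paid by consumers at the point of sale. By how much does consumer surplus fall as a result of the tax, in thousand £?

Consumer surplus falls by £70.5 thousand.

Rewrite in direct form: Qd = 188 − 5P and Qs = 0.5P + 61.5.
Before the tax: set 188 − 5P = 0.5P + 61.5 → P* = £23, Q* = 73.
With the tax collected from consumers, demand (in seller-price terms) shifts: Qd = 188 − 5(P + 11).
New equilibrium: consumers pay £24, sellers receive £13, Q = 68. (Wedge: Pb − Ps = 11.)
ΔCS is the trapezoid between Q = 68 and Q = 73 of height £1: ½ · (73 + 68) · 1 = £70.5.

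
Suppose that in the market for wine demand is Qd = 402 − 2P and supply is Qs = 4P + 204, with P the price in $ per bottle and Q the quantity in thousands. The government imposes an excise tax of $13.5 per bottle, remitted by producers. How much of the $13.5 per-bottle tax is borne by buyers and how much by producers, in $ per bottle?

Before the tax: set 402 − 2P = 4P + 204 → P* = $33, Q* = 336.
With the tax collected from producers, supply shifts: Qs = 4(P − 13.5) + 204.
New equilibrium: buyers pay $42, producers receive $28.5, Q = 318. (Wedge: Pb − Ps = 13.5.)
Burden on buyers: $9; on producers: $4.5. (They sum to $13.5.)

Buyers bear $9 per bottle; producers bear $4.5 per bottle.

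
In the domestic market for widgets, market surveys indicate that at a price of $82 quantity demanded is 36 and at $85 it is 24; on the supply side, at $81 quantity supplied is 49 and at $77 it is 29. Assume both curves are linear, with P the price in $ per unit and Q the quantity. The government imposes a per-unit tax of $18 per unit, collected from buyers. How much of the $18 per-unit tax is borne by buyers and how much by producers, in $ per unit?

Demand slope: (24 − 36)/(85 − 82) = -4, so Qd = 364 − 4P.
Supply slope: (29 − 49)/(77 − 81) = 5, so Qs = 5P − 356.
Without the tax, 364 − 4P = 5P − 356 gives 9P = 720, so P* = $80 and Q* = 44.
With the tax collected from buyers, demand (in seller-price terms) shifts: Qd = 364 − 4(P + 18).
New equilibrium: buyers pay $90, producers receive $72, Q = 4. (Wedge: Pb − Ps = 18.)
Burden on buyers: $10; on producers: $8. (They sum to $18.)
The less price-elastic side of the market bears the larger share of a per-unit tax.

Buyers bear $10 per unit; producers bear $8 per unit.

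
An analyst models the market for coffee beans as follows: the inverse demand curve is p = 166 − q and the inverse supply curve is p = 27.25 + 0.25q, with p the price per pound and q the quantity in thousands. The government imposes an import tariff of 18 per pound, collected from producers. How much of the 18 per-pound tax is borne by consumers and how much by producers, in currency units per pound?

Consumers bear 14.4 per pound; producers bear 3.6 per pound.

Rewrite in direct form: qd = 166 − p and qs = 4p − 109.
Before the tax: set 166 − p = 4p − 109 → p* = 55, q* = 111.
With the tax collected from producers, supply shifts: qs = 4(p − 18) − 109.
New equilibrium: consumers pay 69.4, producers receive 51.4, q = 96.6. (Wedge: pb − ps = 18.)
Burden on consumers: 14.4; on producers: 3.6. (They sum to 18.)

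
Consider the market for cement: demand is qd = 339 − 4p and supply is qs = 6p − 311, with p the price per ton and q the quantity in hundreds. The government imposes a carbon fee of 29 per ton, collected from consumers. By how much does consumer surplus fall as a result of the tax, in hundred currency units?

Consumer surplus falls by 769.08 hundred.

Without the tax, 339 − 4p = 6p − 311 gives 10p = 650, so p* = 65 and q* = 79.
With the tax collected from consumers, demand (in seller-price terms) shifts: qd = 339 − 4(p + 29).
New equilibrium: consumers pay 82.4, producers receive 53.4, q = 9.4. (Wedge: pb − ps = 29.)
ΔCS is the trapezoid between Q = 9.4 and Q = 79 of height 17.4: ½ · (79 + 9.4) · 17.4 = 769.08.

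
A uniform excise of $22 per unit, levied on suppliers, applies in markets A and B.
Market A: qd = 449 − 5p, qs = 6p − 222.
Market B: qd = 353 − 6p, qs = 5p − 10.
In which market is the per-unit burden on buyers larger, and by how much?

Market A: pre-tax p* = $61, q* = 144; post-tax q = 84; per-unit burden on buyers = $12.
Market B: pre-tax p* = $33, q* = 155; post-tax q = 95; per-unit burden on buyers = $10.
Difference: $12 vs $10 → market A is larger by $2.

Market A, by $2.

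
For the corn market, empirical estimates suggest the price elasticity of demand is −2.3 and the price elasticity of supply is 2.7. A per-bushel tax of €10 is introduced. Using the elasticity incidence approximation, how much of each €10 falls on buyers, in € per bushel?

Buyers bear ≈ €5.4 per bushel.

Incidence ratio: buyers' share ≈ εs / (εs + |εd|) = 2.7 / (2.7 + 2.3) = 0.54.
So buyers bear ≈ 0.54 × €10 = €5.4; suppliers bear €4.6.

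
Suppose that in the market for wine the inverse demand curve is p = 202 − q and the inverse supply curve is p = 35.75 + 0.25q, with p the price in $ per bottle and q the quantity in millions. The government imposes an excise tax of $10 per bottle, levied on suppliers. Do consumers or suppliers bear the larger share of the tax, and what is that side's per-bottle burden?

Rewrite in direct form: qd = 202 − p and qs = 4p − 143.
Without the tax, 202 − p = 4p − 143 gives 5p = 345, so p* = $69 and q* = 133.
With the tax collected from suppliers, supply shifts: qs = 4(p − 10) − 143.
Solving gives q = 125 with consumers paying $77 and suppliers receiving $67 (the $10 wedge).
Per-bottle burden: consumers $8, suppliers $2.
Consumers take the larger share because demand is less price-elastic here (demand slope 1 vs supply slope 4).

Consumers bear the larger share: $8 per bottle.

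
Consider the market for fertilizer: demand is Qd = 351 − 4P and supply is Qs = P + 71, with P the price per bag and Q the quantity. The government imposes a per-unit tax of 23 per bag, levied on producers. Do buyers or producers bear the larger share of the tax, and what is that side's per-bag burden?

Producers bear the larger share: 18.4 per bag.

Before the tax: set 351 − 4P = P + 71 → P* = 56, Q* = 127.
With the tax collected from producers, supply shifts: Qs = (P − 23) + 71.
Solving gives Q = 108.6 with buyers paying 60.6 and producers receiving 37.6 (the 23 wedge).
Per-bag burden: buyers 4.6, producers 18.4.
Producers take the larger share because supply is less price-elastic here (demand slope 4 vs supply slope 1).
The less price-elastic side of the market bears the larger share of a per-unit tax.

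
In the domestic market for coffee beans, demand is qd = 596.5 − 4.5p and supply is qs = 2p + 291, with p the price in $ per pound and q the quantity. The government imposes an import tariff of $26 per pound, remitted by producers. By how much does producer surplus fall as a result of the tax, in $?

Producer surplus falls by $6606.

Without the tax, 596.5 − 4.5p = 2p + 291 gives 6.5p = 305.5, so p* = $47 and q* = 385.
With the tax collected from producers, supply shifts: qs = 2(p − 26) + 291.
New equilibrium: consumers pay $55, producers receive $29, q = 349. (Wedge: pb − ps = 26.)
ΔPS is the trapezoid between Q = 349 and Q = 385 of height $18: ½ · (385 + 349) · 18 = $6606.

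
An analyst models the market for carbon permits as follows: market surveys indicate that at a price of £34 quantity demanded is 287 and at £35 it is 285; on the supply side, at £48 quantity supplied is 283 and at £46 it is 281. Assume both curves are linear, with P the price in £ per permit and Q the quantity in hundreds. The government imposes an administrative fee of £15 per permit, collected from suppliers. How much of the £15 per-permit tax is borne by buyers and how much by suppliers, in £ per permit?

Demand slope: (285 − 287)/(35 − 34) = -2, so Qd = 355 − 2P.
Supply slope: (281 − 283)/(46 − 48) = 1, so Qs = P + 235.
Without the tax, 355 − 2P = P + 235 gives 3P = 120, so P* = £40 and Q* = 275.
With the tax collected from suppliers, supply shifts: Qs = (P − 15) + 235.
New equilibrium: buyers pay £45, suppliers receive £30, Q = 265. (Wedge: Pb − Ps = 15.)
Burden on buyers: £5; on suppliers: £10. (They sum to £15.)

Buyers bear £5 per permit; suppliers bear £10 per permit.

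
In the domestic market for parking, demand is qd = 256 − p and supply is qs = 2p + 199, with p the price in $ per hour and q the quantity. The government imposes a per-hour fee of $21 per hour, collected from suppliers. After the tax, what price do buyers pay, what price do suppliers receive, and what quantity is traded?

Without the tax, 256 − p = 2p + 199 gives 3p = 57, so p* = $19 and q* = 237.
With the tax collected from suppliers, supply shifts: qs = 2(p − 21) + 199.
Solving gives q = 223 with buyers paying $33 and suppliers receiving $12 (the $21 wedge).

Buyers pay $33; suppliers receive $12; quantity = 223.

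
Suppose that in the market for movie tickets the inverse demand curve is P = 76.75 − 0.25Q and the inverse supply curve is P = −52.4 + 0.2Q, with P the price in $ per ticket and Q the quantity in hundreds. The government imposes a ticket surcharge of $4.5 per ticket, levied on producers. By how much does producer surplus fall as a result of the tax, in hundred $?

Inverting to Q(P) form: Qd = 307 − 4P; Qs = 5P + 262.
Before the tax: set 307 − 4P = 5P + 262 → P* = $5, Q* = 287.
With the tax collected from producers, supply shifts: Qs = 5(P − 4.5) + 262.
New equilibrium: consumers pay $7.5, producers receive $3, Q = 277. (Wedge: Pb − Ps = 4.5.)
ΔPS is the trapezoid between Q = 277 and Q = 287 of height $2: ½ · (287 + 277) · 2 = $564.

Producer surplus falls by $564 hundred.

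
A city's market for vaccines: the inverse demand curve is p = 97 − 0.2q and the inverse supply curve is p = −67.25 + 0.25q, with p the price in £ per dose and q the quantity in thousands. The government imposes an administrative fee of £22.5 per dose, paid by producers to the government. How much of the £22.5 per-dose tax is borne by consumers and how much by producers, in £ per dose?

Rewrite in direct form: qd = 485 − 5p and qs = 4p + 269.
Before the tax: set 485 − 5p = 4p + 269 → p* = £24, q* = 365.
With the tax collected from producers, supply shifts: qs = 4(p − 22.5) + 269.
New equilibrium: consumers pay £34, producers receive £11.5, q = 315. (Wedge: pb − ps = 22.5.)
Burden on consumers: £10; on producers: £12.5. (They sum to £22.5.)
The less price-elastic side of the market bears the larger share of a per-unit tax.

Consumers bear £10 per dose; producers bear £12.5 per dose.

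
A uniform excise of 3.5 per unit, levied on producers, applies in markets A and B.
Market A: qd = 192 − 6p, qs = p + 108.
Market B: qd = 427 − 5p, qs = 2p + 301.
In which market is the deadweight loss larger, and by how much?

Market B, by 3.5.

Market A: pre-tax p* = 12, q* = 120; post-tax q = 117; deadweight loss = 5.25.
Market B: pre-tax p* = 18, q* = 337; post-tax q = 332; deadweight loss = 8.75.
Difference: 5.25 vs 8.75 → market B is larger by 3.5.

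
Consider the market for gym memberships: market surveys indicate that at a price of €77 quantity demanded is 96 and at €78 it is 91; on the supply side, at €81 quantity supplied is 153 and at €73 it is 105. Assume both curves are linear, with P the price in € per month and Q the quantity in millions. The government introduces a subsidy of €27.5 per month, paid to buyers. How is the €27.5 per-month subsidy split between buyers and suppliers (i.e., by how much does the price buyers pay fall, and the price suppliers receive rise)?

Demand slope: (91 − 96)/(78 − 77) = -5, so Qd = 481 − 5P.
Supply slope: (105 − 153)/(73 − 81) = 6, so Qs = 6P − 333.
Before the subsidy: set 481 − 5P = 6P − 333 → P* = €74, Q* = 111.
With a per-unit subsidy paid to buyers, each effectively pays P − 27.5, so demand becomes Qd = 481 − 5(P − 27.5).
New equilibrium: buyers pay €59, suppliers receive €86.5, Q = 186. (Wedge: Pb − Ps = −27.5.)
Gain to buyers: €15; to suppliers: €12.5. (They sum to €27.5.)

Buyers gain €15 per month; suppliers gain €12.5 per month.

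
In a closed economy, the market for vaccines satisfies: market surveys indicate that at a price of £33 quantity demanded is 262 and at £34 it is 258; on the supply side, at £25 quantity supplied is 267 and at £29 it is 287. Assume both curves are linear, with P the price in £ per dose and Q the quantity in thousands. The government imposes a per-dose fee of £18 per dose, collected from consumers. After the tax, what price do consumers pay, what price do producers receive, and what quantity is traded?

Consumers pay £38; producers receive £20; quantity = 242.

Demand slope: (258 − 262)/(34 − 33) = -4, so Qd = 394 − 4P.
Supply slope: (287 − 267)/(29 − 25) = 5, so Qs = 5P + 142.
Before the tax: set 394 − 4P = 5P + 142 → P* = £28, Q* = 282.
With the tax collected from consumers, demand (in seller-price terms) shifts: Qd = 394 − 4(P + 18).
New equilibrium: consumers pay £38, producers receive £20, Q = 242. (Wedge: Pb − Ps = 18.)
The less price-elastic side of the market bears the larger share of a per-unit tax.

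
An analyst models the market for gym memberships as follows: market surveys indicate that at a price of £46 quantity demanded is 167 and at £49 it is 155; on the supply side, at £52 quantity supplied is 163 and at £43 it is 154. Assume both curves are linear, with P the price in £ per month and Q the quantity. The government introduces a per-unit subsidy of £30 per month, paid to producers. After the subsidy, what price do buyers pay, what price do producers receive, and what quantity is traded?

Demand slope: (155 − 167)/(49 − 46) = -4, so Qd = 351 − 4P.
Supply slope: (154 − 163)/(43 − 52) = 1, so Qs = P + 111.
Without the subsidy, 351 − 4P = P + 111 gives 5P = 240, so P* = £48 and Q* = 159.
With a per-unit subsidy paid to producers, each receives P + 30 per unit sold, so supply becomes Qs = (P + 30) + 111.
New equilibrium: buyers pay £42, producers receive £72, Q = 183. (Wedge: Pb − Ps = −30.)

Buyers pay £42; producers receive £72; quantity = 183.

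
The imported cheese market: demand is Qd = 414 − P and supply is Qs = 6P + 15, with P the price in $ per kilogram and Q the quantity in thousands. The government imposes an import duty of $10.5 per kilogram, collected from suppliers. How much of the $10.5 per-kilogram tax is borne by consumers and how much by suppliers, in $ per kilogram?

Without the tax, 414 − P = 6P + 15 gives 7P = 399, so P* = $57 and Q* = 357.
With the tax collected from suppliers, supply shifts: Qs = 6(P − 10.5) + 15.
Solving gives Q = 348 with consumers paying $66 and suppliers receiving $55.5 (the $10.5 wedge).
Burden on consumers: $9; on suppliers: $1.5. (They sum to $10.5.)
The less price-elastic side of the market bears the larger share of a per-unit tax.

Consumers bear $9 per kilogram; suppliers bear $1.5 per kilogram.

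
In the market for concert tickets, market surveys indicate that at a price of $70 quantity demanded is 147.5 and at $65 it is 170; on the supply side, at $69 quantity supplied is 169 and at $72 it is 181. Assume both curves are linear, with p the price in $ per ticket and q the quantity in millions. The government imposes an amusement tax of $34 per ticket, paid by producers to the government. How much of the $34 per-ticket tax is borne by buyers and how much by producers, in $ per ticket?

Demand slope: (170 − 147.5)/(65 − 70) = -4.5, so qd = 462.5 − 4.5p.
Supply slope: (181 − 169)/(72 − 69) = 4, so qs = 4p − 107.
Before the tax: set 462.5 − 4.5p = 4p − 107 → p* = $67, q* = 161.
With the tax collected from producers, supply shifts: qs = 4(p − 34) − 107.
New equilibrium: buyers pay $83, producers receive $49, q = 89. (Wedge: pb − ps = 34.)
Burden on buyers: $16; on producers: $18. (They sum to $34.)
The less price-elastic side of the market bears the larger share of a per-unit tax.

Buyers bear $16 per ticket; producers bear $18 per ticket.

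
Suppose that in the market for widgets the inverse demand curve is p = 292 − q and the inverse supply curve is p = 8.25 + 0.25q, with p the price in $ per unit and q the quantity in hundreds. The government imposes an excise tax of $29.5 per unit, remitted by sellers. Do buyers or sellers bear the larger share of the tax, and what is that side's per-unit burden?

Buyers bear the larger share: $23.6 per unit.

Inverting to q(p) form: qd = 292 − p; qs = 4p − 33.
Without the tax, 292 − p = 4p − 33 gives 5p = 325, so p* = $65 and q* = 227.
With the tax collected from sellers, supply shifts: qs = 4(p − 29.5) − 33.
New equilibrium: buyers pay $88.6, sellers receive $59.1, q = 203.4. (Wedge: pb − ps = 29.5.)
Per-unit burden: buyers $23.6, sellers $5.9.
Buyers take the larger share because demand is less price-elastic here (demand slope 1 vs supply slope 4).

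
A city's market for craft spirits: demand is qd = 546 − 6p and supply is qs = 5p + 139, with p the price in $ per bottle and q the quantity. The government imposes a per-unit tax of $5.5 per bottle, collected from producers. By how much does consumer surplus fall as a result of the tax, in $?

Consumer surplus falls by $791.25.

Before the tax: set 546 − 6p = 5p + 139 → p* = $37, q* = 324.
With the tax collected from producers, supply shifts: qs = 5(p − 5.5) + 139.
Solving gives q = 309 with consumers paying $39.5 and producers receiving $34 (the $5.5 wedge).
ΔCS is the trapezoid between Q = 309 and Q = 324 of height $2.5: ½ · (324 + 309) · 2.5 = $791.25.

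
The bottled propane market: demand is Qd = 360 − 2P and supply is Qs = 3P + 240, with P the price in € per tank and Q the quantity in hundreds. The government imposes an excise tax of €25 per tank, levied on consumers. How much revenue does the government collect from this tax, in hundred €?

Without the tax, 360 − 2P = 3P + 240 gives 5P = 120, so P* = €24 and Q* = 312.
With the tax collected from consumers, demand (in seller-price terms) shifts: Qd = 360 − 2(P + 25).
Solving gives Q = 282 with consumers paying €39 and sellers receiving €14 (the €25 wedge).
Revenue = t · Q = 25 · 282 = €7050.

Tax revenue = €7050 hundred.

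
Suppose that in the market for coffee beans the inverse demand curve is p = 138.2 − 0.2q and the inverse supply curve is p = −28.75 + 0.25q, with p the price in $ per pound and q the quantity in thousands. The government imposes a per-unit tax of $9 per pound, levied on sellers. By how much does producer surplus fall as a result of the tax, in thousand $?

Producer surplus falls by $1805 thousand.

Inverting to q(p) form: qd = 691 − 5p; qs = 4p + 115.
Before the tax: set 691 − 5p = 4p + 115 → p* = $64, q* = 371.
With the tax collected from sellers, supply shifts: qs = 4(p − 9) + 115.
New equilibrium: buyers pay $68, sellers receive $59, q = 351. (Wedge: pb − ps = 9.)
ΔPS is the trapezoid between Q = 351 and Q = 371 of height $5: ½ · (371 + 351) · 5 = $1805.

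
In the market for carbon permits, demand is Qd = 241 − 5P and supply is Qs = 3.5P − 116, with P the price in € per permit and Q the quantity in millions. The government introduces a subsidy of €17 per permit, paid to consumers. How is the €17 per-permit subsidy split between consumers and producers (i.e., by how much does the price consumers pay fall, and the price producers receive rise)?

Before the subsidy: set 241 − 5P = 3.5P − 116 → P* = €42, Q* = 31.
With a per-unit subsidy paid to consumers, each effectively pays P − 17, so demand becomes Qd = 241 − 5(P − 17).
Solving gives Q = 66 with consumers paying €35 and producers receiving €52 (the €17 wedge).
Gain to consumers: €7; to producers: €10. (They sum to €17.)

Consumers gain €7 per permit; producers gain €10 per permit.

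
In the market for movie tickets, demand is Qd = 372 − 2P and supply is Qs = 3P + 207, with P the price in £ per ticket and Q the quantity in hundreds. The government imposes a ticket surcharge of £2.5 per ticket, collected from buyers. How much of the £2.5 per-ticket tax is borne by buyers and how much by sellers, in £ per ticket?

Buyers bear £1.5 per ticket; sellers bear £1 per ticket.

Before the tax: set 372 − 2P = 3P + 207 → P* = £33, Q* = 306.
With the tax collected from buyers, demand (in seller-price terms) shifts: Qd = 372 − 2(P + 2.5).
New equilibrium: buyers pay £34.5, sellers receive £32, Q = 303. (Wedge: Pb − Ps = 2.5.)
Burden on buyers: £1.5; on sellers: £1. (They sum to £2.5.)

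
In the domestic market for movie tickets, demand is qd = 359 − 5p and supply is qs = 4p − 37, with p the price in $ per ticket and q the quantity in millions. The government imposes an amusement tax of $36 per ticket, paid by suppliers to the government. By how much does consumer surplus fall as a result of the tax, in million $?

Consumer surplus falls by $1584 million.

Without the tax, 359 − 5p = 4p − 37 gives 9p = 396, so p* = $44 and q* = 139.
With the tax collected from suppliers, supply shifts: qs = 4(p − 36) − 37.
New equilibrium: buyers pay $60, suppliers receive $24, q = 59. (Wedge: pb − ps = 36.)
ΔCS is the trapezoid between Q = 59 and Q = 139 of height $16: ½ · (139 + 59) · 16 = $1584.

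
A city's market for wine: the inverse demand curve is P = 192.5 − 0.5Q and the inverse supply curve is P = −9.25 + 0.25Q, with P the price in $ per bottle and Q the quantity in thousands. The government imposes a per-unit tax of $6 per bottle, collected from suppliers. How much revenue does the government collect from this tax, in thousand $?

Tax revenue = $1566 thousand.

Inverting to Q(P) form: Qd = 385 − 2P; Qs = 4P + 37.
Without the tax, 385 − 2P = 4P + 37 gives 6P = 348, so P* = $58 and Q* = 269.
With the tax collected from suppliers, supply shifts: Qs = 4(P − 6) + 37.
Solving gives Q = 261 with consumers paying $62 and suppliers receiving $56 (the $6 wedge).
Revenue = t · Q = 6 · 261 = $1566.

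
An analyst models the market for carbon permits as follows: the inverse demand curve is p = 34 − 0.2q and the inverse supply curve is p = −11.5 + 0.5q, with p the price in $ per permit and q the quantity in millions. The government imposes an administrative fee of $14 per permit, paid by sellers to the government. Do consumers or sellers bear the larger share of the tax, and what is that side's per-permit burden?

Rewrite in direct form: qd = 170 − 5p and qs = 2p + 23.
Before the tax: set 170 − 5p = 2p + 23 → p* = $21, q* = 65.
With the tax collected from sellers, supply shifts: qs = 2(p − 14) + 23.
New equilibrium: consumers pay $25, sellers receive $11, q = 45. (Wedge: pb − ps = 14.)
Per-permit burden: consumers $4, sellers $10.
Sellers take the larger share because supply is less price-elastic here (demand slope 5 vs supply slope 2).
The less price-elastic side of the market bears the larger share of a per-unit tax.

Sellers bear the larger share: $10 per permit.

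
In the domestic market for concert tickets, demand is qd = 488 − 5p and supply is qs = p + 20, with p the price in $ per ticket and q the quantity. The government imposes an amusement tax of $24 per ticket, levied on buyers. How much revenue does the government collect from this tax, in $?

Before the tax: set 488 − 5p = p + 20 → p* = $78, q* = 98.
With the tax collected from buyers, demand (in seller-price terms) shifts: qd = 488 − 5(p + 24).
Solving gives q = 78 with buyers paying $82 and sellers receiving $58 (the $24 wedge).
Revenue = t · Q = 24 · 78 = $1872.

Tax revenue = $1872.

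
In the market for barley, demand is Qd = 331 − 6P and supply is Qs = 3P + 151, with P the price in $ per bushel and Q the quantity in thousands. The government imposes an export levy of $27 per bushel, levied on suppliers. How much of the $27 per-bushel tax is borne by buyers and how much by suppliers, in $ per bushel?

Buyers bear $9 per bushel; suppliers bear $18 per bushel.

Without the tax, 331 − 6P = 3P + 151 gives 9P = 180, so P* = $20 and Q* = 211.
With the tax collected from suppliers, supply shifts: Qs = 3(P − 27) + 151.
New equilibrium: buyers pay $29, suppliers receive $2, Q = 157. (Wedge: Pb − Ps = 27.)
Burden on buyers: $9; on suppliers: $18. (They sum to $27.)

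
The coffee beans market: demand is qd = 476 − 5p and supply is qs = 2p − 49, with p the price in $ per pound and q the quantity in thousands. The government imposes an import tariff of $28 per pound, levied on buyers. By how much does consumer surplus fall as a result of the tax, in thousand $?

Consumer surplus falls by $648 thousand.

Before the tax: set 476 − 5p = 2p − 49 → p* = $75, q* = 101.
With the tax collected from buyers, demand (in seller-price terms) shifts: qd = 476 − 5(p + 28).
New equilibrium: buyers pay $83, producers receive $55, q = 61. (Wedge: pb − ps = 28.)
ΔCS is the trapezoid between Q = 61 and Q = 101 of height $8: ½ · (101 + 61) · 8 = $648.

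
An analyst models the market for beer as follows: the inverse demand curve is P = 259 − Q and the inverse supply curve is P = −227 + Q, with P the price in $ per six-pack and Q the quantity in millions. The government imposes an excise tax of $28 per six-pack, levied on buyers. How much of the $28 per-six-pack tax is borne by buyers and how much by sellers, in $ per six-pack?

Buyers bear $14 per six-pack; sellers bear $14 per six-pack.

Inverting to Q(P) form: Qd = 259 − P; Qs = P + 227.
Before the tax: set 259 − P = P + 227 → P* = $16, Q* = 243.
With the tax collected from buyers, demand (in seller-price terms) shifts: Qd = 259 − (P + 28).
Solving gives Q = 229 with buyers paying $30 and sellers receiving $2 (the $28 wedge).
Burden on buyers: $14; on sellers: $14. (They sum to $28.)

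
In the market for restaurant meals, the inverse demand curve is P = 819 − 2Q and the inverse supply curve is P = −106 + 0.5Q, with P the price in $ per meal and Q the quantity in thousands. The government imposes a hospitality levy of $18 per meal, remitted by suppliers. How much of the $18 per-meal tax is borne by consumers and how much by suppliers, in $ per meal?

Rewrite in direct form: Qd = 409.5 − 0.5P and Qs = 2P + 212.
Before the tax: set 409.5 − 0.5P = 2P + 212 → P* = $79, Q* = 370.
With the tax collected from suppliers, supply shifts: Qs = 2(P − 18) + 212.
Solving gives Q = 362.8 with consumers paying $93.4 and suppliers receiving $75.4 (the $18 wedge).
Burden on consumers: $14.4; on suppliers: $3.6. (They sum to $18.)

Consumers bear $14.4 per meal; suppliers bear $3.6 per meal.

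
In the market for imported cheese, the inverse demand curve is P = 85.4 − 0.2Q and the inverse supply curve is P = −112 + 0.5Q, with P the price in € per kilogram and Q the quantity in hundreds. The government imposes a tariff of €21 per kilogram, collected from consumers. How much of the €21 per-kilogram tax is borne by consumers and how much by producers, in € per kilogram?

Rewrite in direct form: Qd = 427 − 5P and Qs = 2P + 224.
Before the tax: set 427 − 5P = 2P + 224 → P* = €29, Q* = 282.
With the tax collected from consumers, demand (in seller-price terms) shifts: Qd = 427 − 5(P + 21).
Solving gives Q = 252 with consumers paying €35 and producers receiving €14 (the €21 wedge).
Burden on consumers: €6; on producers: €15. (They sum to €21.)
The less price-elastic side of the market bears the larger share of a per-unit tax.

Consumers bear €6 per kilogram; producers bear €15 per kilogram.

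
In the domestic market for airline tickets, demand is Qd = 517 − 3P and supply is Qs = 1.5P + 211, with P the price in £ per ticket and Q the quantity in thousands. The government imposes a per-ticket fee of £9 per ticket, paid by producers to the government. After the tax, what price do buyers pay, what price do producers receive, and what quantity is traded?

Buyers pay £71; producers receive £62; quantity = 304.

Without the tax, 517 − 3P = 1.5P + 211 gives 4.5P = 306, so P* = £68 and Q* = 313.
With the tax collected from producers, supply shifts: Qs = 1.5(P − 9) + 211.
Solving gives Q = 304 with buyers paying £71 and producers receiving £62 (the £9 wedge).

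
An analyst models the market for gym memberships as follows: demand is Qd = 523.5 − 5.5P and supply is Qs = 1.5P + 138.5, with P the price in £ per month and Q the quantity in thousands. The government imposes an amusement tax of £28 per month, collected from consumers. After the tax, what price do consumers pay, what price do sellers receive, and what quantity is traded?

Without the tax, 523.5 − 5.5P = 1.5P + 138.5 gives 7P = 385, so P* = £55 and Q* = 221.
With the tax collected from consumers, demand (in seller-price terms) shifts: Qd = 523.5 − 5.5(P + 28).
New equilibrium: consumers pay £61, sellers receive £33, Q = 188. (Wedge: Pb − Ps = 28.)
The less price-elastic side of the market bears the larger share of a per-unit tax.

Consumers pay £61; sellers receive £33; quantity = 188.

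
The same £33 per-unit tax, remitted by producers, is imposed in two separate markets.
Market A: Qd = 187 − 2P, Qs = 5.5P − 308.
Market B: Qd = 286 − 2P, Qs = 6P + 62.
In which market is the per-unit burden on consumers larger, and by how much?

Market B, by £0.55.

Market A: pre-tax P* = £66, Q* = 55; post-tax Q = 6.6; per-unit burden on consumers = £24.2.
Market B: pre-tax P* = £28, Q* = 230; post-tax Q = 180.5; per-unit burden on consumers = £24.75.
Difference: £24.2 vs £24.75 → market B is larger by £0.55.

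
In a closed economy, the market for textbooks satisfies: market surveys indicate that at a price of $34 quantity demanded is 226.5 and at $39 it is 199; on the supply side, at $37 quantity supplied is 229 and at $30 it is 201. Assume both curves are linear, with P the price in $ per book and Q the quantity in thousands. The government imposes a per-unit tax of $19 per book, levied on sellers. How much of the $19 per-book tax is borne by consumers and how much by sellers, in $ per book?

Demand slope: (199 − 226.5)/(39 − 34) = -5.5, so Qd = 413.5 − 5.5P.
Supply slope: (201 − 229)/(30 − 37) = 4, so Qs = 4P + 81.
Without the tax, 413.5 − 5.5P = 4P + 81 gives 9.5P = 332.5, so P* = $35 and Q* = 221.
With the tax collected from sellers, supply shifts: Qs = 4(P − 19) + 81.
Solving gives Q = 177 with consumers paying $43 and sellers receiving $24 (the $19 wedge).
Burden on consumers: $8; on sellers: $11. (They sum to $19.)

Consumers bear $8 per book; sellers bear $11 per book.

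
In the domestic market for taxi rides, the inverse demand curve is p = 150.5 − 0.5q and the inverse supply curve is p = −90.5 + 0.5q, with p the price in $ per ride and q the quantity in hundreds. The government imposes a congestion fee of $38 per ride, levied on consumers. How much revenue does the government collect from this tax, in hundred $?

Tax revenue = $7714 hundred.

Inverting to q(p) form: qd = 301 − 2p; qs = 2p + 181.
Before the tax: set 301 − 2p = 2p + 181 → p* = $30, q* = 241.
With the tax collected from consumers, demand (in seller-price terms) shifts: qd = 301 − 2(p + 38).
New equilibrium: consumers pay $49, suppliers receive $11, q = 203. (Wedge: pb − ps = 38.)
Revenue = t · Q = 38 · 203 = $7714.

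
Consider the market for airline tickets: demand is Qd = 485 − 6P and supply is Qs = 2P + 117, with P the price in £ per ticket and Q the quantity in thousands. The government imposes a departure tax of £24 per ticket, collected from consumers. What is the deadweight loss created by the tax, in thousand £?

Before the tax: set 485 − 6P = 2P + 117 → P* = £46, Q* = 209.
With the tax collected from consumers, demand (in seller-price terms) shifts: Qd = 485 − 6(P + 24).
Solving gives Q = 173 with consumers paying £52 and suppliers receiving £28 (the £24 wedge).
Quantity falls by |ΔQ| = |209 − 173| = 36.
DWL = ½ · t · |ΔQ| = ½ · 24 · 36 = £432.

Deadweight loss = £432 thousand.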